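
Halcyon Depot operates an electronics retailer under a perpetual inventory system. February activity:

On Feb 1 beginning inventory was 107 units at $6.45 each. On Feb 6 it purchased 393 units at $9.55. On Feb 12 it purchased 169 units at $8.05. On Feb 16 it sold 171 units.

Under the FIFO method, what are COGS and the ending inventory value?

Feb 16, 171 sold [FIFO — oldest first]: 107 @ $6.45 + 64 @ $9.55 = $1,301.35
Ending inventory: 329 @ $9.55 + 169 @ $8.05 = $4,502.40

COGS = $1,301.35; ending inventory = $4,502.40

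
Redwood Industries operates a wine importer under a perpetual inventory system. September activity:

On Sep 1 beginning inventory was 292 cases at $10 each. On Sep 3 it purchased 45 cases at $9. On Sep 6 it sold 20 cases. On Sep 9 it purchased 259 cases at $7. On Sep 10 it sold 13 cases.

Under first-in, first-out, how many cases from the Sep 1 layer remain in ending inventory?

Sep 6, 20 sold [FIFO — oldest first]: 20 @ $10 = $200
Sep 10, 13 sold [FIFO — oldest first]: 13 @ $10 = $130
Total COGS = $200 + $130 = $330
Ending inventory: 259 @ $10 + 45 @ $9 + 259 @ $7 = $4,808
Check: goods available $5,138 = COGS $330 + ending $4,808

259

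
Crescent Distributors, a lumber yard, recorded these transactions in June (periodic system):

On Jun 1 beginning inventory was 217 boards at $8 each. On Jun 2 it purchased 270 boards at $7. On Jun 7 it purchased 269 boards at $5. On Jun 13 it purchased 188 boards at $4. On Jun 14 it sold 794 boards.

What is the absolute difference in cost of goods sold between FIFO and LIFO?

$600

FIFO COGS: 217 @ $8 + 270 @ $7 + 269 @ $5 + 38 @ $4 = $5,123
LIFO COGS: 188 @ $4 + 269 @ $5 + 270 @ $7 + 67 @ $8 = $4,523
Difference = |$5,123 − $4,523| = $600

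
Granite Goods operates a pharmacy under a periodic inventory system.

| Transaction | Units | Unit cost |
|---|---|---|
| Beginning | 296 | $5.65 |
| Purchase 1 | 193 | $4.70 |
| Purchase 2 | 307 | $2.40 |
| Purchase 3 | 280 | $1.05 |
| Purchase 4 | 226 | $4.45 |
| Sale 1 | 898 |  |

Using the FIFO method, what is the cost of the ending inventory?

Sale 1 (898) [FIFO — oldest first]: 296 @ $5.65 + 193 @ $4.70 + 307 @ $2.40 + 102 @ $1.05 = $3,423.40
Ending inventory: 178 @ $1.05 + 226 @ $4.45 = $1,192.60
Check: goods available $4,616.00 = COGS $3,423.40 + ending $1,192.60

Ending inventory = $1,192.60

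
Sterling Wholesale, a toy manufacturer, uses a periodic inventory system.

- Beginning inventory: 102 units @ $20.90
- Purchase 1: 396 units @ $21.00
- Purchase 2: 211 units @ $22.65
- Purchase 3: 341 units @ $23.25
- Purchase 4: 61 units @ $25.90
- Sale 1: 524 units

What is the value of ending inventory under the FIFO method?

Ending inventory = $13,698.40

Sale 1 (524) [FIFO — oldest first]: 102 @ $20.90 + 396 @ $21.00 + 26 @ $22.65 = $11,036.70
Ending inventory: 185 @ $22.65 + 341 @ $23.25 + 61 @ $25.90 = $13,698.40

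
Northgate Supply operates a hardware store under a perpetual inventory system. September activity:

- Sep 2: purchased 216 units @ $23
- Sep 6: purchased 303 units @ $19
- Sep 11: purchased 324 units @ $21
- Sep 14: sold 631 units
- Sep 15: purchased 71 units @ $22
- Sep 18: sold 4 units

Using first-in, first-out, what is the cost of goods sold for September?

COGS = $13,161

Sep 14, 631 sold [FIFO — oldest first]: 216 @ $23 + 303 @ $19 + 112 @ $21 = $13,077
Sep 18, 4 sold [FIFO — oldest first]: 4 @ $21 = $84
Total COGS = $13,077 + $84 = $13,161
Ending inventory: 208 @ $21 + 71 @ $22 = $5,930
Check: goods available $19,091 = COGS $13,161 + ending $5,930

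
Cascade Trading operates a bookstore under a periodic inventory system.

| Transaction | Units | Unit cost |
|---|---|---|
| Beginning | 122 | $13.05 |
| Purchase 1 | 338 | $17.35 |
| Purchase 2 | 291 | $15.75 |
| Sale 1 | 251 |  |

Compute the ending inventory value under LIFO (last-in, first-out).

Ending inventory = $8,086.40

Sale 1 (251) [LIFO — newest first]: 251 @ $15.75 = $3,953.25
Ending inventory: 122 @ $13.05 + 338 @ $17.35 + 40 @ $15.75 = $8,086.40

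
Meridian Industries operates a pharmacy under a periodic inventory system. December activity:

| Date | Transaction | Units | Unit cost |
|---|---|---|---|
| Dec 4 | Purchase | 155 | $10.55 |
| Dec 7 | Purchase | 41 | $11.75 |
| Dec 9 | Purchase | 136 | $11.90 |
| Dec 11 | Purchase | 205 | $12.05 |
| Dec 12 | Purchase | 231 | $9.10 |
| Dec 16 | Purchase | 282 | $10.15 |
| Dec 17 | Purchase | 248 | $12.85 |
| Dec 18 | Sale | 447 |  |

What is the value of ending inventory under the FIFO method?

Ending inventory = $9,235.70

Dec 18, 447 sold [FIFO — oldest first]: 155 @ $10.55 + 41 @ $11.75 + 136 @ $11.90 + 115 @ $12.05 = $5,121.15
Ending inventory: 90 @ $12.05 + 231 @ $9.10 + 282 @ $10.15 + 248 @ $12.85 = $9,235.70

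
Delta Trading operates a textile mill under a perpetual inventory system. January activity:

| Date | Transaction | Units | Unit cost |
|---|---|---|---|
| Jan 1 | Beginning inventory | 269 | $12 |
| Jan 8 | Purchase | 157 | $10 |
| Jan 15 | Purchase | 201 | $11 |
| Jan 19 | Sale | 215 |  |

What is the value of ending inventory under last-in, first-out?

Ending inventory = $4,658

Jan 19, 215 sold [LIFO — newest first]: 201 @ $11 + 14 @ $10 = $2,351
Ending inventory: 269 @ $12 + 143 @ $10 = $4,658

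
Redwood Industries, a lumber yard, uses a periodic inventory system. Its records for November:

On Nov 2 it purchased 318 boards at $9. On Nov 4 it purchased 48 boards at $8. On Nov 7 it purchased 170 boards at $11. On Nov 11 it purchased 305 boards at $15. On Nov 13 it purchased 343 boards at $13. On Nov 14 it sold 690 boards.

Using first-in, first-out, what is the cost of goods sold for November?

COGS = $7,426

Nov 14, 690 sold [FIFO — oldest first]: 318 @ $9 + 48 @ $8 + 170 @ $11 + 154 @ $15 = $7,426
Ending inventory: 151 @ $15 + 343 @ $13 = $6,724
Check: goods available $14,150 = COGS $7,426 + ending $6,724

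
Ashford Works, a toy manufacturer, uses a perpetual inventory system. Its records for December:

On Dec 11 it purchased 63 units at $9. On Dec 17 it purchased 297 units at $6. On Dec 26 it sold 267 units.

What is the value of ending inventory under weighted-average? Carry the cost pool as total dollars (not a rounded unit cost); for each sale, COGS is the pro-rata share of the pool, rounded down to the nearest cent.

After Dec 11: 63 on hand, pool $567.00 (≈ $9.0000 each)
After Dec 17: 360 on hand, pool $2,349.00 (≈ $6.5250 each)
Dec 26, sell 267: 267/360 × $2,349.00 → $1,742.17
Ending inventory (cost pool remaining) = $606.83
Check: goods available $2,349.00 = COGS $1,742.17 + ending $606.83

Ending inventory = $606.83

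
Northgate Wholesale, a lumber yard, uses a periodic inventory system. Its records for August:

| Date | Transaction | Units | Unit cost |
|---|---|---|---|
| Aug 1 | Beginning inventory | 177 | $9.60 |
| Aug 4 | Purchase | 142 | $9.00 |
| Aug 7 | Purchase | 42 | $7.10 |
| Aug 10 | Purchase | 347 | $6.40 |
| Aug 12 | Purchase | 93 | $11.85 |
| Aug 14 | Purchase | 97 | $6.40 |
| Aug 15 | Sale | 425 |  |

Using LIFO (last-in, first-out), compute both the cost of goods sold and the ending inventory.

COGS = $3,226.85; ending inventory = $3,992.20

Aug 15, 425 sold [LIFO — newest first]: 97 @ $6.40 + 93 @ $11.85 + 235 @ $6.40 = $3,226.85
Ending inventory: 177 @ $9.60 + 142 @ $9.00 + 42 @ $7.10 + 112 @ $6.40 = $3,992.20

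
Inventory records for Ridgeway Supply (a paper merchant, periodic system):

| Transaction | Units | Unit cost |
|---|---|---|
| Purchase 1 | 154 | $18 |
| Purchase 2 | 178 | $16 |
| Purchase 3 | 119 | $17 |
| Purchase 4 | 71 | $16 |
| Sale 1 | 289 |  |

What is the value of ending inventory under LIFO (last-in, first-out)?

Ending inventory = $4,036

Sale 1 (289) [LIFO — newest first]: 71 @ $16 + 119 @ $17 + 99 @ $16 = $4,743
Ending inventory: 154 @ $18 + 79 @ $16 = $4,036
Check: goods available $8,779 = COGS $4,743 + ending $4,036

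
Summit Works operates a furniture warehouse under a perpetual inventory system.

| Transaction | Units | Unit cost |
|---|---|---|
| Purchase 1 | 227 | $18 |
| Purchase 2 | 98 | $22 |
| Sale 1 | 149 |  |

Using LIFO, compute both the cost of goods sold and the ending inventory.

Sale 1 (149) [LIFO — newest first]: 98 @ $22 + 51 @ $18 = $3,074
Ending inventory: 176 @ $18 = $3,168

COGS = $3,074; ending inventory = $3,168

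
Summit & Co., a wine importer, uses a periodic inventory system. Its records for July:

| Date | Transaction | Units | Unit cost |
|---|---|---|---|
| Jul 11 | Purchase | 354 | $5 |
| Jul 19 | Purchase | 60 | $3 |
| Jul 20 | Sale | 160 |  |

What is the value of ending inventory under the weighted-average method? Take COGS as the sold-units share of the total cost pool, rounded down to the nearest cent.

Jul 20, sell 160: 160/414 × $1,950.00 → $753.62
Ending inventory (cost pool remaining) = $1,196.38

Ending inventory = $1,196.38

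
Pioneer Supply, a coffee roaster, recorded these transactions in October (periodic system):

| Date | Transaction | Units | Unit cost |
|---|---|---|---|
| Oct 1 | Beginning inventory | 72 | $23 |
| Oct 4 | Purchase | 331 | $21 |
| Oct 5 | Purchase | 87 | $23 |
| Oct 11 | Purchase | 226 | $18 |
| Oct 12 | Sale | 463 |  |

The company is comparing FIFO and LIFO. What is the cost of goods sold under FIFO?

COGS = $9,987

FIFO COGS: 72 @ $23 + 331 @ $21 + 60 @ $23 = $9,987
LIFO COGS: 226 @ $18 + 87 @ $23 + 150 @ $21 = $9,219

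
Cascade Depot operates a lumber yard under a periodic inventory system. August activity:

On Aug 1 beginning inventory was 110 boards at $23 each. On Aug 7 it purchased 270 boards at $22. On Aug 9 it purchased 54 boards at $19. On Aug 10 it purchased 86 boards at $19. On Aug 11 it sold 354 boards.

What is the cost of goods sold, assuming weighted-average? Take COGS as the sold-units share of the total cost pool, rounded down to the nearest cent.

Aug 11, sell 354: 354/520 × $11,130.00 → $7,576.96
Ending inventory (cost pool remaining) = $3,553.04

COGS = $7,576.96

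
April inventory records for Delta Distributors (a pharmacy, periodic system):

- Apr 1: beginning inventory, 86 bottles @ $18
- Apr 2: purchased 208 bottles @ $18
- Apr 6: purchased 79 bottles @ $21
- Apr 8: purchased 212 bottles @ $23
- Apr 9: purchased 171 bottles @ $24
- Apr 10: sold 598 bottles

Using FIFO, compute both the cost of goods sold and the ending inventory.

COGS = $12,139; ending inventory = $3,792

Apr 10, 598 sold [FIFO — oldest first]: 86 @ $18 + 208 @ $18 + 79 @ $21 + 212 @ $23 + 13 @ $24 = $12,139
Ending inventory: 158 @ $24 = $3,792
Check: goods available $15,931 = COGS $12,139 + ending $3,792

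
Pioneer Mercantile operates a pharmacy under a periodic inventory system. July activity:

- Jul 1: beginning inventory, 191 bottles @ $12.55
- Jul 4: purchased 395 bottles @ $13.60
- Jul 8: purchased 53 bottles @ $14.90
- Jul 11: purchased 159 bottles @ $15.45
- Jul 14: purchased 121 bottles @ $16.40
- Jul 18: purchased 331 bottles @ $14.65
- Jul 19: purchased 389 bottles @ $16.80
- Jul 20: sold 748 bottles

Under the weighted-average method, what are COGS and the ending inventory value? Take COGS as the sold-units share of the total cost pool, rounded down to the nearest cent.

COGS = $11,128.29; ending inventory = $13,255.76

Jul 20, sell 748: 748/1639 × $24,384.05 → $11,128.29
Ending inventory (cost pool remaining) = $13,255.76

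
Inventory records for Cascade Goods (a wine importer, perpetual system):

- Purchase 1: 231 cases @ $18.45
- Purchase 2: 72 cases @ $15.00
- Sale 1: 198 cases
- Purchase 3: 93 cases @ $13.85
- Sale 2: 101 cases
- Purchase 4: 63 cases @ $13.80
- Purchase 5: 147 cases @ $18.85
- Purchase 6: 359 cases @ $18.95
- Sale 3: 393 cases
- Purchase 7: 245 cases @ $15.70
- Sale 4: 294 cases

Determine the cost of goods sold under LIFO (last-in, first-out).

Sale 1 (198) [LIFO — newest first]: 72 @ $15.00 + 126 @ $18.45 = $3,404.70
Sale 2 (101) [LIFO — newest first]: 93 @ $13.85 + 8 @ $18.45 = $1,435.65
Sale 3 (393) [LIFO — newest first]: 359 @ $18.95 + 34 @ $18.85 = $7,443.95
Sale 4 (294) [LIFO — newest first]: 245 @ $15.70 + 49 @ $18.85 = $4,770.15
Total COGS = $3,404.70 + $1,435.65 + $7,443.95 + $4,770.15 = $17,054.45
Ending inventory: 97 @ $18.45 + 63 @ $13.80 + 64 @ $18.85 = $3,865.45

COGS = $17,054.45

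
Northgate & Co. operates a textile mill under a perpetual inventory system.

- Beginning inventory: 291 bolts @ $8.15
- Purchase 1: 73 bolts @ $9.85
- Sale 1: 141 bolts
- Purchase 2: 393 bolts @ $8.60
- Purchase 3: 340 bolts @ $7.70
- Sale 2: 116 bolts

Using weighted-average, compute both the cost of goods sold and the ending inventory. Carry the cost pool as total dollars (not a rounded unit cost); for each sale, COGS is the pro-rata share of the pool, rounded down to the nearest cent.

COGS = $2,154.73; ending inventory = $6,933.77

After Beginning: 291 on hand, pool $2,371.65 (≈ $8.1500 each)
After Purchase 1: 364 on hand, pool $3,090.70 (≈ $8.4909 each)
Sale 1, sell 141: 141/364 × $3,090.70 → $1,197.22
After Purchase 2: 616 on hand, pool $5,273.28 (≈ $8.5605 each)
After Purchase 3: 956 on hand, pool $7,891.28 (≈ $8.2545 each)
Sale 2, sell 116: 116/956 × $7,891.28 → $957.51
Total COGS = $1,197.22 + $957.51 = $2,154.73
Ending inventory (cost pool remaining) = $6,933.77
Check: goods available $9,088.50 = COGS $2,154.73 + ending $6,933.77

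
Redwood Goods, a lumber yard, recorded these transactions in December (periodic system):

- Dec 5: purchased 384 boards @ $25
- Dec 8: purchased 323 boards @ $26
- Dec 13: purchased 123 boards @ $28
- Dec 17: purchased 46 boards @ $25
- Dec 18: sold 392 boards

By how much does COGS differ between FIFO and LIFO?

FIFO COGS: 384 @ $25 + 8 @ $26 = $9,808
LIFO COGS: 46 @ $25 + 123 @ $28 + 223 @ $26 = $10,392
Difference = |$9,808 − $10,392| = $584

$584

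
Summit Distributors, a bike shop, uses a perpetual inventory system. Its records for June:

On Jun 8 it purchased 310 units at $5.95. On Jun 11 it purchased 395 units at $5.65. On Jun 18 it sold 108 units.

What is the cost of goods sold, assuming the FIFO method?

Jun 18, 108 sold [FIFO — oldest first]: 108 @ $5.95 = $642.60
Ending inventory: 202 @ $5.95 + 395 @ $5.65 = $3,433.65

COGS = $642.60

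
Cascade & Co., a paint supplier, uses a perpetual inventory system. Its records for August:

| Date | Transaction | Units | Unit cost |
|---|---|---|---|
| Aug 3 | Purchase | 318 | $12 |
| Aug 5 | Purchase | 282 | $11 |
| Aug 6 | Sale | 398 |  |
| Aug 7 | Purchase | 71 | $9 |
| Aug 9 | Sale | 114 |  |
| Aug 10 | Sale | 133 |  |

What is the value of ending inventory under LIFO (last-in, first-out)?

Aug 6, 398 sold [LIFO — newest first]: 282 @ $11 + 116 @ $12 = $4,494
Aug 9, 114 sold [LIFO — newest first]: 71 @ $9 + 43 @ $12 = $1,155
Aug 10, 133 sold [LIFO — newest first]: 133 @ $12 = $1,596
Total COGS = $4,494 + $1,155 + $1,596 = $7,245
Ending inventory: 26 @ $12 = $312

Ending inventory = $312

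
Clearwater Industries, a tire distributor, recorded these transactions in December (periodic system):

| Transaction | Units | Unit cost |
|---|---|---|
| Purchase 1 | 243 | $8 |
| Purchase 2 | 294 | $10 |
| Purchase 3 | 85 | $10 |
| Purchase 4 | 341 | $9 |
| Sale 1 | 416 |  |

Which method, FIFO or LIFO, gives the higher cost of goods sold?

LIFO

FIFO COGS: 243 @ $8 + 173 @ $10 = $3,674
LIFO COGS: 341 @ $9 + 75 @ $10 = $3,819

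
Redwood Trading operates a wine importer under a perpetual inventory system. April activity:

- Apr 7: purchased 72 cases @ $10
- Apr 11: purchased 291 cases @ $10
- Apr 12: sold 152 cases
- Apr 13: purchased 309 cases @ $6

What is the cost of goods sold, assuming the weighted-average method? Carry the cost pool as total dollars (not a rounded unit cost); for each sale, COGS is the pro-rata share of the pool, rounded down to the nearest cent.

COGS = $1,520.00

After Apr 7: 72 on hand, pool $720.00 (≈ $10.0000 each)
After Apr 11: 363 on hand, pool $3,630.00 (≈ $10.0000 each)
Apr 12, sell 152: 152/363 × $3,630.00 → $1,520.00
After Apr 13: 520 on hand, pool $3,964.00 (≈ $7.6231 each)
Ending inventory (cost pool remaining) = $3,964.00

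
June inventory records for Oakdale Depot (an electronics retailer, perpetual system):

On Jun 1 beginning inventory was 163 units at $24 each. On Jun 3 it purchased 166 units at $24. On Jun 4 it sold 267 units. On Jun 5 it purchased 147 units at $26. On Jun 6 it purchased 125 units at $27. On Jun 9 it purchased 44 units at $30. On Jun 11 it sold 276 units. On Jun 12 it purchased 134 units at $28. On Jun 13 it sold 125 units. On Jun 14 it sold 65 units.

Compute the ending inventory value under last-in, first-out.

Jun 4, 267 sold [LIFO — newest first]: 166 @ $24 + 101 @ $24 = $6,408
Jun 11, 276 sold [LIFO — newest first]: 44 @ $30 + 125 @ $27 + 107 @ $26 = $7,477
Jun 13, 125 sold [LIFO — newest first]: 125 @ $28 = $3,500
Jun 14, 65 sold [LIFO — newest first]: 9 @ $28 + 40 @ $26 + 16 @ $24 = $1,676
Total COGS = $6,408 + $7,477 + $3,500 + $1,676 = $19,061
Ending inventory: 46 @ $24 = $1,104

Ending inventory = $1,104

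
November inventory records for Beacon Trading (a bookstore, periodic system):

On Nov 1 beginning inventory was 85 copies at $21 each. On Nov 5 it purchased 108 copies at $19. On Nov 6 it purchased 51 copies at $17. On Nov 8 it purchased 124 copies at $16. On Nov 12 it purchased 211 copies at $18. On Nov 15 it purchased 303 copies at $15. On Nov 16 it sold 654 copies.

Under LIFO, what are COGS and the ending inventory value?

COGS = $10,599; ending inventory = $4,432

Nov 16, 654 sold [LIFO — newest first]: 303 @ $15 + 211 @ $18 + 124 @ $16 + 16 @ $17 = $10,599
Ending inventory: 85 @ $21 + 108 @ $19 + 35 @ $17 = $4,432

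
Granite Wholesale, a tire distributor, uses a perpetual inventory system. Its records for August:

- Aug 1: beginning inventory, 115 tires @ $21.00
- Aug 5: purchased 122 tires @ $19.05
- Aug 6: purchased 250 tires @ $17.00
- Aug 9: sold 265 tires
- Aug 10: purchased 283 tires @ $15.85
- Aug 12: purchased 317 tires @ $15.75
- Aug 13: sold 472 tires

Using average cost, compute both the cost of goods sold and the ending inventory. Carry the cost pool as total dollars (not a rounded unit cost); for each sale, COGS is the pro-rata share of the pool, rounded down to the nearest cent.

After Aug 1: 115 on hand, pool $2,415.00 (≈ $21.0000 each)
After Aug 5: 237 on hand, pool $4,739.10 (≈ $19.9962 each)
After Aug 6: 487 on hand, pool $8,989.10 (≈ $18.4581 each)
Aug 9, sell 265: 265/487 × $8,989.10 → $4,891.39
After Aug 10: 505 on hand, pool $8,583.26 (≈ $16.9966 each)
After Aug 12: 822 on hand, pool $13,576.01 (≈ $16.5158 each)
Aug 13, sell 472: 472/822 × $13,576.01 → $7,795.47
Total COGS = $4,891.39 + $7,795.47 = $12,686.86
Ending inventory (cost pool remaining) = $5,780.54
Check: goods available $18,467.40 = COGS $12,686.86 + ending $5,780.54

COGS = $12,686.86; ending inventory = $5,780.54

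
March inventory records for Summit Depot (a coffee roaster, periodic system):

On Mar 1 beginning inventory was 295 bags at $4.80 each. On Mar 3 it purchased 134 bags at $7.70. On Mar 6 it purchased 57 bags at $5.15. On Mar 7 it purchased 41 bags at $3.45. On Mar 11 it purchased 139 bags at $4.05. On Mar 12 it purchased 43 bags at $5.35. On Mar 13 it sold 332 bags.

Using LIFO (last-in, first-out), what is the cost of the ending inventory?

Mar 13, 332 sold [LIFO — newest first]: 43 @ $5.35 + 139 @ $4.05 + 41 @ $3.45 + 57 @ $5.15 + 52 @ $7.70 = $1,628.40
Ending inventory: 295 @ $4.80 + 82 @ $7.70 = $2,047.40

Ending inventory = $2,047.40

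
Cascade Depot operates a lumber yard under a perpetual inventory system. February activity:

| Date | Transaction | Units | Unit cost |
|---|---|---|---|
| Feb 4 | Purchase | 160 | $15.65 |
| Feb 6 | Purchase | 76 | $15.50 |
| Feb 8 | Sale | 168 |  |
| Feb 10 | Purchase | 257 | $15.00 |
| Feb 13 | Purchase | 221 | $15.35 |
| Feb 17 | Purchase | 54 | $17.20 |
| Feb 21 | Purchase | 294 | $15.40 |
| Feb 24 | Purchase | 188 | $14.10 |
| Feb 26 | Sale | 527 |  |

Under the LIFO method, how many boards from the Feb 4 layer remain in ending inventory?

Feb 8, 168 sold [LIFO — newest first]: 76 @ $15.50 + 92 @ $15.65 = $2,617.80
Feb 26, 527 sold [LIFO — newest first]: 188 @ $14.10 + 294 @ $15.40 + 45 @ $17.20 = $7,952.40
Total COGS = $2,617.80 + $7,952.40 = $10,570.20
Ending inventory: 68 @ $15.65 + 257 @ $15.00 + 221 @ $15.35 + 9 @ $17.20 = $8,466.35

68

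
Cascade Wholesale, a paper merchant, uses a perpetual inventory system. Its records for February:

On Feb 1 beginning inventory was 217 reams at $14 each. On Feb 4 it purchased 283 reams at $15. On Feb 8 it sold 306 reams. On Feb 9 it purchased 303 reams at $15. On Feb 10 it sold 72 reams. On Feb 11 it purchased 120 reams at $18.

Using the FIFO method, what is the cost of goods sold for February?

COGS = $5,453

Feb 8, 306 sold [FIFO — oldest first]: 217 @ $14 + 89 @ $15 = $4,373
Feb 10, 72 sold [FIFO — oldest first]: 72 @ $15 = $1,080
Total COGS = $4,373 + $1,080 = $5,453
Ending inventory: 122 @ $15 + 303 @ $15 + 120 @ $18 = $8,535
Check: goods available $13,988 = COGS $5,453 + ending $8,535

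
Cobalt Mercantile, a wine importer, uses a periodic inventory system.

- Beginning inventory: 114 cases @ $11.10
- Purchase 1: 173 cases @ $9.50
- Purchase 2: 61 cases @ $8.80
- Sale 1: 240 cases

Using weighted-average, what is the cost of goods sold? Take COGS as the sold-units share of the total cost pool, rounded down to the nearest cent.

COGS = $2,376.34

Sale 1, sell 240: 240/348 × $3,445.70 → $2,376.34
Ending inventory (cost pool remaining) = $1,069.36
Check: goods available $3,445.70 = COGS $2,376.34 + ending $1,069.36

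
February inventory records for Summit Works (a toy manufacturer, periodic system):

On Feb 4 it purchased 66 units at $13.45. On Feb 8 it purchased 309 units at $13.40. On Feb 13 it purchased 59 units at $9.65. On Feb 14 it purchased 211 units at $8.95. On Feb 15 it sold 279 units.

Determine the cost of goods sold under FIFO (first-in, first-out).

Feb 15, 279 sold [FIFO — oldest first]: 66 @ $13.45 + 213 @ $13.40 = $3,741.90
Ending inventory: 96 @ $13.40 + 59 @ $9.65 + 211 @ $8.95 = $3,744.20
Check: goods available $7,486.10 = COGS $3,741.90 + ending $3,744.20

COGS = $3,741.90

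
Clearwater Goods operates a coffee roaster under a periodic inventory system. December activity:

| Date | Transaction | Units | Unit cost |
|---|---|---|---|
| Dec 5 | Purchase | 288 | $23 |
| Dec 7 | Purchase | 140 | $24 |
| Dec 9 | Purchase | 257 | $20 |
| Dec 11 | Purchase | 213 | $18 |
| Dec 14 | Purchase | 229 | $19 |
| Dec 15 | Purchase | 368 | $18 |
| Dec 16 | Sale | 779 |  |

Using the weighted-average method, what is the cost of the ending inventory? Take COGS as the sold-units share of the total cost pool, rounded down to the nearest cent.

Ending inventory = $14,335.81

Dec 16, sell 779: 779/1495 × $29,933.00 → $15,597.19
Ending inventory (cost pool remaining) = $14,335.81
Check: goods available $29,933.00 = COGS $15,597.19 + ending $14,335.81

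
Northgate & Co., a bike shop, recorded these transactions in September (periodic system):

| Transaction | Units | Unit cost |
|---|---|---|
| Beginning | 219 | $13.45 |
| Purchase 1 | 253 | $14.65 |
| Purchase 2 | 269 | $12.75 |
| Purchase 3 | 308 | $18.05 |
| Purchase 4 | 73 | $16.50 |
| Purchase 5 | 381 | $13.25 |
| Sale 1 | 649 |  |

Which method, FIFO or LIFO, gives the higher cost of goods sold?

FIFO COGS: 219 @ $13.45 + 253 @ $14.65 + 177 @ $12.75 = $8,908.75
LIFO COGS: 381 @ $13.25 + 73 @ $16.50 + 195 @ $18.05 = $9,772.50

LIFO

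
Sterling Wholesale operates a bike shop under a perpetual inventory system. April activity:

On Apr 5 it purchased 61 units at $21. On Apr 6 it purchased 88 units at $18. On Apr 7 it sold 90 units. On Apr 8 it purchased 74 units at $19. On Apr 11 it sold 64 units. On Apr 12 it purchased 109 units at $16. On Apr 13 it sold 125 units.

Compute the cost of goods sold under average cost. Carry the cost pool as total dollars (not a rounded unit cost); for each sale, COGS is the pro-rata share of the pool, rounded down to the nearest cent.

COGS = $5,103.28

After Apr 5: 61 on hand, pool $1,281.00 (≈ $21.0000 each)
After Apr 6: 149 on hand, pool $2,865.00 (≈ $19.2282 each)
Apr 7, sell 90: 90/149 × $2,865.00 → $1,730.53
After Apr 8: 133 on hand, pool $2,540.47 (≈ $19.1013 each)
Apr 11, sell 64: 64/133 × $2,540.47 → $1,222.48
After Apr 12: 178 on hand, pool $3,061.99 (≈ $17.2022 each)
Apr 13, sell 125: 125/178 × $3,061.99 → $2,150.27
Total COGS = $1,730.53 + $1,222.48 + $2,150.27 = $5,103.28
Ending inventory (cost pool remaining) = $911.72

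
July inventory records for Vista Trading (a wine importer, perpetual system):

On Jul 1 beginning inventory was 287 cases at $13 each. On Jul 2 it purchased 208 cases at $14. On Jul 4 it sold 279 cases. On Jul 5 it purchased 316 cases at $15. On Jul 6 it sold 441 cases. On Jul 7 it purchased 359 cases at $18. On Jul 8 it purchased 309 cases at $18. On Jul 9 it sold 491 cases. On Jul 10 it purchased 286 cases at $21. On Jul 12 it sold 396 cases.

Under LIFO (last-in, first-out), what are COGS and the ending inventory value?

Jul 4, 279 sold [LIFO — newest first]: 208 @ $14 + 71 @ $13 = $3,835
Jul 6, 441 sold [LIFO — newest first]: 316 @ $15 + 125 @ $13 = $6,365
Jul 9, 491 sold [LIFO — newest first]: 309 @ $18 + 182 @ $18 = $8,838
Jul 12, 396 sold [LIFO — newest first]: 286 @ $21 + 110 @ $18 = $7,986
Total COGS = $3,835 + $6,365 + $8,838 + $7,986 = $27,024
Ending inventory: 91 @ $13 + 67 @ $18 = $2,389

COGS = $27,024; ending inventory = $2,389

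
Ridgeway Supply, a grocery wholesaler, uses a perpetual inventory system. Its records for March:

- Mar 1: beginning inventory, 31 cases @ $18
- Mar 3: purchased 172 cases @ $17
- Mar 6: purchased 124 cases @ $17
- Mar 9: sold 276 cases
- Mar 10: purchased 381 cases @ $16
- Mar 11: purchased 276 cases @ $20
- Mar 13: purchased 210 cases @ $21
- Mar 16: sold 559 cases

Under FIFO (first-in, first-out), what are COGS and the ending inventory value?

COGS = $14,226; ending inventory = $7,390

Mar 9, 276 sold [FIFO — oldest first]: 31 @ $18 + 172 @ $17 + 73 @ $17 = $4,723
Mar 16, 559 sold [FIFO — oldest first]: 51 @ $17 + 381 @ $16 + 127 @ $20 = $9,503
Total COGS = $4,723 + $9,503 = $14,226
Ending inventory: 149 @ $20 + 210 @ $21 = $7,390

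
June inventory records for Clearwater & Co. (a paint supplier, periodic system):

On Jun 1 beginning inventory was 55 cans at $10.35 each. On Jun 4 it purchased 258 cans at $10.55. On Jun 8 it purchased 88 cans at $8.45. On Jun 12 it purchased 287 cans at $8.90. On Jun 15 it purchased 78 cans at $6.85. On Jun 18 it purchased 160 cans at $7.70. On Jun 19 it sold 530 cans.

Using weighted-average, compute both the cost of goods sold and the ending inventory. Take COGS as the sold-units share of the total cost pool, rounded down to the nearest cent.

Jun 19, sell 530: 530/926 × $8,355.35 → $4,782.21
Ending inventory (cost pool remaining) = $3,573.14
Check: goods available $8,355.35 = COGS $4,782.21 + ending $3,573.14

COGS = $4,782.21; ending inventory = $3,573.14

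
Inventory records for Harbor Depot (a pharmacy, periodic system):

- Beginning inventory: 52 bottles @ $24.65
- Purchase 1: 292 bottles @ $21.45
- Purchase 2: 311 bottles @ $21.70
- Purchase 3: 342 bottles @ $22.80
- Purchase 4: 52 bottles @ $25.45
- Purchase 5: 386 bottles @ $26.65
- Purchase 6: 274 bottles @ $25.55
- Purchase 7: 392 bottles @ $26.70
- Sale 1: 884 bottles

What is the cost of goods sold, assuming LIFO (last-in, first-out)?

COGS = $23,276.80

Sale 1 (884) [LIFO — newest first]: 392 @ $26.70 + 274 @ $25.55 + 218 @ $26.65 = $23,276.80
Ending inventory: 52 @ $24.65 + 292 @ $21.45 + 311 @ $21.70 + 342 @ $22.80 + 52 @ $25.45 + 168 @ $26.65 = $27,892.10
Check: goods available $51,168.90 = COGS $23,276.80 + ending $27,892.10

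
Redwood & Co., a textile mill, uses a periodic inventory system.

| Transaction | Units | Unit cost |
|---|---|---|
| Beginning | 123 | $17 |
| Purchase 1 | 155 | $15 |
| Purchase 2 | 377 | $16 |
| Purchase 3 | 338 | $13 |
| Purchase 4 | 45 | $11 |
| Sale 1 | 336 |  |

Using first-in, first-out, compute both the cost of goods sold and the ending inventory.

Sale 1 (336) [FIFO — oldest first]: 123 @ $17 + 155 @ $15 + 58 @ $16 = $5,344
Ending inventory: 319 @ $16 + 338 @ $13 + 45 @ $11 = $9,993

COGS = $5,344; ending inventory = $9,993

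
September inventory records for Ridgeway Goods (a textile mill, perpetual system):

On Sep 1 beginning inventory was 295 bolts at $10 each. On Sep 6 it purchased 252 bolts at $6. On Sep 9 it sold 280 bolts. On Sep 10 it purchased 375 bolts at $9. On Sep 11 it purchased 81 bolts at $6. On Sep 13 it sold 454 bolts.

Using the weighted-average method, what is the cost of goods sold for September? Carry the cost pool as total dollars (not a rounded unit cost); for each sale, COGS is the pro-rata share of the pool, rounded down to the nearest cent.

After Sep 1: 295 on hand, pool $2,950.00 (≈ $10.0000 each)
After Sep 6: 547 on hand, pool $4,462.00 (≈ $8.1572 each)
Sep 9, sell 280: 280/547 × $4,462.00 → $2,284.02
After Sep 10: 642 on hand, pool $5,552.98 (≈ $8.6495 each)
After Sep 11: 723 on hand, pool $6,038.98 (≈ $8.3527 each)
Sep 13, sell 454: 454/723 × $6,038.98 → $3,792.11
Total COGS = $2,284.02 + $3,792.11 = $6,076.13
Ending inventory (cost pool remaining) = $2,246.87

COGS = $6,076.13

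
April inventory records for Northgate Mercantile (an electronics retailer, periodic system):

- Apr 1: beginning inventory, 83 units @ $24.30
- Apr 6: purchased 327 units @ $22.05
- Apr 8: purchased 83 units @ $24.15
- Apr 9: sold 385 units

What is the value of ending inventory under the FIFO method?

Ending inventory = $2,555.70

Apr 9, 385 sold [FIFO — oldest first]: 83 @ $24.30 + 302 @ $22.05 = $8,676.00
Ending inventory: 25 @ $22.05 + 83 @ $24.15 = $2,555.70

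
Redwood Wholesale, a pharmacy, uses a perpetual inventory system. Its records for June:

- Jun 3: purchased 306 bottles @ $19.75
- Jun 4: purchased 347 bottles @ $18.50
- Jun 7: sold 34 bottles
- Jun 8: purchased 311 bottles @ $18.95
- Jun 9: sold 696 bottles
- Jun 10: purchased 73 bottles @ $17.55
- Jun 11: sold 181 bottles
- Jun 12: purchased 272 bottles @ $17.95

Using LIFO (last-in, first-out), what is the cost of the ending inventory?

Ending inventory = $7,370.90

Jun 7, 34 sold [LIFO — newest first]: 34 @ $18.50 = $629.00
Jun 9, 696 sold [LIFO — newest first]: 311 @ $18.95 + 313 @ $18.50 + 72 @ $19.75 = $13,105.95
Jun 11, 181 sold [LIFO — newest first]: 73 @ $17.55 + 108 @ $19.75 = $3,414.15
Total COGS = $629.00 + $13,105.95 + $3,414.15 = $17,149.10
Ending inventory: 126 @ $19.75 + 272 @ $17.95 = $7,370.90
Check: goods available $24,520.00 = COGS $17,149.10 + ending $7,370.90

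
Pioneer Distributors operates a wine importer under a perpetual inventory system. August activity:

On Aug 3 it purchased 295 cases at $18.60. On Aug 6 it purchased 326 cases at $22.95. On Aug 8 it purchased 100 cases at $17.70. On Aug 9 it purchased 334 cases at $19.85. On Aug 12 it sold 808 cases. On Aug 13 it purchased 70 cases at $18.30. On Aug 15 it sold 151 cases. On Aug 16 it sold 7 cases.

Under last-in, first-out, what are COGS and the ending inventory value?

COGS = $19,692.20; ending inventory = $2,957.40

Aug 12, 808 sold [LIFO — newest first]: 334 @ $19.85 + 100 @ $17.70 + 326 @ $22.95 + 48 @ $18.60 = $16,774.40
Aug 15, 151 sold [LIFO — newest first]: 70 @ $18.30 + 81 @ $18.60 = $2,787.60
Aug 16, 7 sold [LIFO — newest first]: 7 @ $18.60 = $130.20
Total COGS = $16,774.40 + $2,787.60 + $130.20 = $19,692.20
Ending inventory: 159 @ $18.60 = $2,957.40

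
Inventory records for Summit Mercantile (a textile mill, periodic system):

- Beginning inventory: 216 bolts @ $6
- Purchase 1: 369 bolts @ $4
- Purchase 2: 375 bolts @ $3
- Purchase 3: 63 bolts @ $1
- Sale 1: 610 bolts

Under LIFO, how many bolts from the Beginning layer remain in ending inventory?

Sale 1 (610) [LIFO — newest first]: 63 @ $1 + 375 @ $3 + 172 @ $4 = $1,876
Ending inventory: 216 @ $6 + 197 @ $4 = $2,084

216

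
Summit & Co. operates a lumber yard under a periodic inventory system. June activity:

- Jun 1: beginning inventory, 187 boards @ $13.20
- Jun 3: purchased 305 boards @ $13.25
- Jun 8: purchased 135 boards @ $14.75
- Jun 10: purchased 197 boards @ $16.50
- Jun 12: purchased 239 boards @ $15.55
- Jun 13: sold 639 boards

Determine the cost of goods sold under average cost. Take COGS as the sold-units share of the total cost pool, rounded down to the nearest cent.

COGS = $9,298.17

Jun 13, sell 639: 639/1063 × $15,467.85 → $9,298.17
Ending inventory (cost pool remaining) = $6,169.68
Check: goods available $15,467.85 = COGS $9,298.17 + ending $6,169.68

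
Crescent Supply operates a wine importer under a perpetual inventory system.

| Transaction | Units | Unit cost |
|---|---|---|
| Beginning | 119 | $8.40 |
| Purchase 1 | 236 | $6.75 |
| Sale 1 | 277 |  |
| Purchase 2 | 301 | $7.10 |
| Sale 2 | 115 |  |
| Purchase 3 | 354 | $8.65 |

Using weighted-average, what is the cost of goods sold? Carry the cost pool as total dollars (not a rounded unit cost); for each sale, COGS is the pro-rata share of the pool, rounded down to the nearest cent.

COGS = $2,844.25

After Beginning: 119 on hand, pool $999.60 (≈ $8.4000 each)
After Purchase 1: 355 on hand, pool $2,592.60 (≈ $7.3031 each)
Sale 1, sell 277: 277/355 × $2,592.60 → $2,022.95
After Purchase 2: 379 on hand, pool $2,706.75 (≈ $7.1418 each)
Sale 2, sell 115: 115/379 × $2,706.75 → $821.30
After Purchase 3: 618 on hand, pool $4,947.55 (≈ $8.0057 each)
Total COGS = $2,022.95 + $821.30 = $2,844.25
Ending inventory (cost pool remaining) = $4,947.55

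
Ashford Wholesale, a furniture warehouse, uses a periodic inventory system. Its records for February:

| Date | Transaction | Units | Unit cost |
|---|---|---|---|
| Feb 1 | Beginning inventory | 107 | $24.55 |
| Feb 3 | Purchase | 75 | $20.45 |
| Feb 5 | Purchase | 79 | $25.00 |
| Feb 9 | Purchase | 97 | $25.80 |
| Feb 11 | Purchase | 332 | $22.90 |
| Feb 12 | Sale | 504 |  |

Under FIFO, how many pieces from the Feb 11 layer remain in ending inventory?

186

Feb 12, 504 sold [FIFO — oldest first]: 107 @ $24.55 + 75 @ $20.45 + 79 @ $25.00 + 97 @ $25.80 + 146 @ $22.90 = $11,981.60
Ending inventory: 186 @ $22.90 = $4,259.40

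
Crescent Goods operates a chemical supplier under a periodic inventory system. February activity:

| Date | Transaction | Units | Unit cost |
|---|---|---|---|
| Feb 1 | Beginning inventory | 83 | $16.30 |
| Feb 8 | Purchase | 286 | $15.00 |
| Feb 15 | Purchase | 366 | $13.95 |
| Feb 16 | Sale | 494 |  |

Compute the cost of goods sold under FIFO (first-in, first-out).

COGS = $7,386.65

Feb 16, 494 sold [FIFO — oldest first]: 83 @ $16.30 + 286 @ $15.00 + 125 @ $13.95 = $7,386.65
Ending inventory: 241 @ $13.95 = $3,361.95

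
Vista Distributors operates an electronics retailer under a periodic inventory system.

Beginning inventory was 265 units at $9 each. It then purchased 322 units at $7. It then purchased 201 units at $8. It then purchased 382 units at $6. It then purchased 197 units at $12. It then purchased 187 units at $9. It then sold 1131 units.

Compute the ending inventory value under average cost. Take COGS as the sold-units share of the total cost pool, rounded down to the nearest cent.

Sale 1, sell 1131: 1131/1554 × $12,586.00 → $9,160.08
Ending inventory (cost pool remaining) = $3,425.92

Ending inventory = $3,425.92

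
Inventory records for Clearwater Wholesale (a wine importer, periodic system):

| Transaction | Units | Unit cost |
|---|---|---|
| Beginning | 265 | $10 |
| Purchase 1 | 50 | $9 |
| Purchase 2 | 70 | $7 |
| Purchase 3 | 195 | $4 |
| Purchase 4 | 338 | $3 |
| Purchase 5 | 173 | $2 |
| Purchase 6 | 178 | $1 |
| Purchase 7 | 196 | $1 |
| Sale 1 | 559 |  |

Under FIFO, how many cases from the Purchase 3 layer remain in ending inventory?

Sale 1 (559) [FIFO — oldest first]: 265 @ $10 + 50 @ $9 + 70 @ $7 + 174 @ $4 = $4,286
Ending inventory: 21 @ $4 + 338 @ $3 + 173 @ $2 + 178 @ $1 + 196 @ $1 = $1,818

21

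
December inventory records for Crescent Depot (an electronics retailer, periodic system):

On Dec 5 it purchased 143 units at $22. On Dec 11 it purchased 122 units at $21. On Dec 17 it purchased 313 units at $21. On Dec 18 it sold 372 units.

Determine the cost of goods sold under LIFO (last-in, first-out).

Dec 18, 372 sold [LIFO — newest first]: 313 @ $21 + 59 @ $21 = $7,812
Ending inventory: 143 @ $22 + 63 @ $21 = $4,469

COGS = $7,812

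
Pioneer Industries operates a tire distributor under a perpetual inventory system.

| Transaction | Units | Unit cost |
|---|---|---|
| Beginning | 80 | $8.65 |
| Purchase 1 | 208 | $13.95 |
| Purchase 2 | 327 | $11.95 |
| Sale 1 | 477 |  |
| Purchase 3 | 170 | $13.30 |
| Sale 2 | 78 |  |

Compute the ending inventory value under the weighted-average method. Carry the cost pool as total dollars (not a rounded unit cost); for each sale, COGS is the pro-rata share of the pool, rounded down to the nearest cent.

After Beginning: 80 on hand, pool $692.00 (≈ $8.6500 each)
After Purchase 1: 288 on hand, pool $3,593.60 (≈ $12.4778 each)
After Purchase 2: 615 on hand, pool $7,501.25 (≈ $12.1972 each)
Sale 1, sell 477: 477/615 × $7,501.25 → $5,818.04
After Purchase 3: 308 on hand, pool $3,944.21 (≈ $12.8059 each)
Sale 2, sell 78: 78/308 × $3,944.21 → $998.85
Total COGS = $5,818.04 + $998.85 = $6,816.89
Ending inventory (cost pool remaining) = $2,945.36

Ending inventory = $2,945.36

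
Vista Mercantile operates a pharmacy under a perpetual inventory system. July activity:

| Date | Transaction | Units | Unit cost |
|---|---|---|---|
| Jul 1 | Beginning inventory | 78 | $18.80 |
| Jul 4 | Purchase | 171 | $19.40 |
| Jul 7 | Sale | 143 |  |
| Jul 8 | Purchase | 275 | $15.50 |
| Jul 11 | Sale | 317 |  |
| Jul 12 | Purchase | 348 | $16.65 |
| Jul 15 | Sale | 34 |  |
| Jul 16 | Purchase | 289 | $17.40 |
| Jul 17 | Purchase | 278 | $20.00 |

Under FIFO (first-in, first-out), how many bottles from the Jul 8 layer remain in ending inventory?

30

Jul 7, 143 sold [FIFO — oldest first]: 78 @ $18.80 + 65 @ $19.40 = $2,727.40
Jul 11, 317 sold [FIFO — oldest first]: 106 @ $19.40 + 211 @ $15.50 = $5,326.90
Jul 15, 34 sold [FIFO — oldest first]: 34 @ $15.50 = $527.00
Total COGS = $2,727.40 + $5,326.90 + $527.00 = $8,581.30
Ending inventory: 30 @ $15.50 + 348 @ $16.65 + 289 @ $17.40 + 278 @ $20.00 = $16,847.80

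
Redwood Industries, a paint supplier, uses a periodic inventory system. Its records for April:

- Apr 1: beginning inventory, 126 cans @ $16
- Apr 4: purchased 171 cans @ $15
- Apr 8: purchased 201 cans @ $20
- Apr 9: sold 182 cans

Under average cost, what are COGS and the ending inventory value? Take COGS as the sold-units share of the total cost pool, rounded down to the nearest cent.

COGS = $3,143.33; ending inventory = $5,457.67

Apr 9, sell 182: 182/498 × $8,601.00 → $3,143.33
Ending inventory (cost pool remaining) = $5,457.67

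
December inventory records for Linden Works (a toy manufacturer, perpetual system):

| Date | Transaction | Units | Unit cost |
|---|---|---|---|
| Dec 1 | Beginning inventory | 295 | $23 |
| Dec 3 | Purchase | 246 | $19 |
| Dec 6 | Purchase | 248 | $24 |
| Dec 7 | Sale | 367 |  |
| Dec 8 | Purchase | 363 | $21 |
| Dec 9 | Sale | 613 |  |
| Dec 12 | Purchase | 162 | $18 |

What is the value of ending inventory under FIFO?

Dec 7, 367 sold [FIFO — oldest first]: 295 @ $23 + 72 @ $19 = $8,153
Dec 9, 613 sold [FIFO — oldest first]: 174 @ $19 + 248 @ $24 + 191 @ $21 = $13,269
Total COGS = $8,153 + $13,269 = $21,422
Ending inventory: 172 @ $21 + 162 @ $18 = $6,528

Ending inventory = $6,528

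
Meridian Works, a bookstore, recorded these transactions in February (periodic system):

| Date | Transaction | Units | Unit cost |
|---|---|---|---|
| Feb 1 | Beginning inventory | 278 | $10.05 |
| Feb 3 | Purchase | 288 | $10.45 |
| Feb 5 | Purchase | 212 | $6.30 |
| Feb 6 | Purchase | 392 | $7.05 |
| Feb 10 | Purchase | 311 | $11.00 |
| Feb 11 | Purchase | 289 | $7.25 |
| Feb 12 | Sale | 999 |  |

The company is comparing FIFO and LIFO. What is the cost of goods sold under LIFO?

FIFO COGS: 278 @ $10.05 + 288 @ $10.45 + 212 @ $6.30 + 221 @ $7.05 = $8,697.15
LIFO COGS: 289 @ $7.25 + 311 @ $11.00 + 392 @ $7.05 + 7 @ $6.30 = $8,323.95

COGS = $8,323.95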